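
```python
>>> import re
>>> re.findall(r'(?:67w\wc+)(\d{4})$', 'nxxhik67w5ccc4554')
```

The pattern matches the literal '67w', then a word character, then one or more of a literal 'c' (non-capturing group); then exactly 4 of a digit (captured); then anchored at the end.
Walking the string: at [6:17] match '67w5ccc4554', group 1 = '4554'.
`findall` collects group 1 from the one match (1 total).

['4554']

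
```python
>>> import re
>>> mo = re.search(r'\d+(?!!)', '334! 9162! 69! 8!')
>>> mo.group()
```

A negative assertion filters positions out without eating any characters.
`re.search` tries every starting position until one works.
The match spans [0:2] → '33'.

'33'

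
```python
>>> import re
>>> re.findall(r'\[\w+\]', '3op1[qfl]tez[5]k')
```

['[qfl]', '[5]']

With no groups in the pattern, `findall` gives back each whole match — 2 here.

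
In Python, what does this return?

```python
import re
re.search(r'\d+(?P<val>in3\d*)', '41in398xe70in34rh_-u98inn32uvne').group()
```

'41in398'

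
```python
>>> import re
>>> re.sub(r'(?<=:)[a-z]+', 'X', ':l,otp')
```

The `(?=…)`/`(?<=…)` assertion just peeks at neighbouring text; it doesn't advance the match position.
Matches: at [1:2] → 'l'.
`sub` substitutes 'X' at each match site.

':X,otp'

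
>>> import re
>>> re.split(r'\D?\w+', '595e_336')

['', '']

Pattern: optionally a non-digit; then one or more of a word character.
Matches to split on: at [0:8] → '595e_336'.
Each match becomes a cut point; 2 segments remain.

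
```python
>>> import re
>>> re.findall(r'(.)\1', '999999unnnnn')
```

['9', '9', '9', 'n', 'n']

`\1` has to match the exact text group 1 already captured.
One capturing group, so `findall` returns just the captured substring from each match — 5 in all.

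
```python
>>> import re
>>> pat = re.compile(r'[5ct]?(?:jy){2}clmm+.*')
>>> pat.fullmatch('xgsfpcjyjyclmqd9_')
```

None

Pattern: optionally one of [5ct], then the literal 'jy' repeated 2 times, then the literal 'clm'; then one or more of the literal 'm', then zero or more of any character.
`re.fullmatch` requires the pattern to consume the entire string.
Here the pattern can't cover the whole string, so the call returns None.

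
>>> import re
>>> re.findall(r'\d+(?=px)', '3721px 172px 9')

['3721', '172']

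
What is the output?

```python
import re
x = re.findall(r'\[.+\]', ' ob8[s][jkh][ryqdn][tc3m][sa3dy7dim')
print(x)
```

Since nothing is captured, `findall` lists the 1 matched substring directly.

['[s][jkh][ryqdn][tc3m]']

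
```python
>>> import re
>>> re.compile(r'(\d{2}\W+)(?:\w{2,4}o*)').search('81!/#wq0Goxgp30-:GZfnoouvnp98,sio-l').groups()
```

The match spans [0:10] → '81!/#wq0Go'.
Captured: group 1 = '81!/#'.

('81!/#',)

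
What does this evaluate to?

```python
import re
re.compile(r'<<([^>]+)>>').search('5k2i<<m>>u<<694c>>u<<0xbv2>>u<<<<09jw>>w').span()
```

(4, 9)

`search` walks the string left to right and returns the first match it finds.
The match spans [4:9] → '<<m>>'.
Captured: group 1 = 'm'.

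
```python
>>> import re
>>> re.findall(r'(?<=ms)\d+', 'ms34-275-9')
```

['34']

The lookaround is zero-width — it requires the adjacent text to match without consuming it, so the asserted text isn't part of the match.
Since nothing is captured, `findall` lists the 1 matched substring directly.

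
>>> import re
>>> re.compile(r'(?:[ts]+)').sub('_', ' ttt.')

' _.'

This matches one or more of one of [ts] (non-capturing group).
Matches: at [1:4] → 'ttt'.
`sub` substitutes '_' at each match site.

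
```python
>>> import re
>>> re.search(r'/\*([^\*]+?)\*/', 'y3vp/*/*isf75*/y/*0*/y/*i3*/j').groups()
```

('isf75',)

The match spans [6:15] → '/*isf75*/'.
Captured: group 1 = 'isf75'.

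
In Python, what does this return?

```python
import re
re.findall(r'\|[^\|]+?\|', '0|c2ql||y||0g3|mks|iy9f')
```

['|c2ql|', '|y|', '|0g3|']

Matches: at [1:7] → '|c2ql|'; at [7:10] → '|y|'; at [10:15] → '|0g3|'.
With no groups in the pattern, `findall` gives back each whole match — 3 here.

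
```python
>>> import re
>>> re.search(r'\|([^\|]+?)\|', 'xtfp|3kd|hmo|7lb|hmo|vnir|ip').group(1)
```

'3kd'

The match spans [4:9] → '|3kd|'.
Captured: group 1 = '3kd'.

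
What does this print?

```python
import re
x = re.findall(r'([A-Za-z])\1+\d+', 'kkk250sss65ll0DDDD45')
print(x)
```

['k', 's', 'l', 'D']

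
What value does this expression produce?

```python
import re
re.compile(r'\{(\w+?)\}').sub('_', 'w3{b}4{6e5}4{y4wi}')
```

Every occurrence is swapped for '_'.

'w3_4_4_'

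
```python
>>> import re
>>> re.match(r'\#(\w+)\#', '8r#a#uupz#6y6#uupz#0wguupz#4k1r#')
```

None

`re.match` only tries the pattern at the start of the string.
Here the string doesn't start with a match, so the call returns None.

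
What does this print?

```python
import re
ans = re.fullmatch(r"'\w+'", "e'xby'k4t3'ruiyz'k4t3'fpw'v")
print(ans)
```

None

`fullmatch` succeeds only if the pattern covers the string from start to end.
Here the pattern can't cover the whole string, so the call returns None.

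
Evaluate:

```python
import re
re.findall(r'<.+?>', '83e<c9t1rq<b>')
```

['<c9t1rq<b>']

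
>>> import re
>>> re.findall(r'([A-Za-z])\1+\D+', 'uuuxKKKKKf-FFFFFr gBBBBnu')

['u']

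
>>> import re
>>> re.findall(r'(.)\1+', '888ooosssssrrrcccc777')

`\1` has to match the exact text group 1 already captured.
One capturing group, so `findall` returns just the captured substring from each match — 6 in all.

['8', 'o', 's', 'r', 'c', '7']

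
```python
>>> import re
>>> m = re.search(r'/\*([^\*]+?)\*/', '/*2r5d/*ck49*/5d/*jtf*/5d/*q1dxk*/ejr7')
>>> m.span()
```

The match spans [6:14] → '/*ck49*/'.

(6, 14)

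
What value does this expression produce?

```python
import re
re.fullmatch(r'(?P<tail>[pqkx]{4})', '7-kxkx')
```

None

The pattern matches exactly 4 of one of [pqkx] (captured as 'tail').
`re.fullmatch` is like wrapping the pattern in `^…$` (in single-line mode).
Here the string isn't matched end-to-end, so the call returns None.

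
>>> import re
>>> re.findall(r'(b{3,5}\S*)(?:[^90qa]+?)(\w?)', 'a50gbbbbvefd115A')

Pattern: 3 to 5 of a literal 'b', then zero or more of a non-whitespace character (captured); then one or more of any character except [90qa] (lazy) (non-capturing group); then optionally a word character (captured).
Scanning left to right: at [4:16] match 'bbbbvefd115A', groups = ('bbbbvefd115', '').
`findall` packs the 2 group values into a tuple for every match.

[('bbbbvefd115', '')]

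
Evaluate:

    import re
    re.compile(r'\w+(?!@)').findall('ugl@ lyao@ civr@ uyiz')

['ug', 'lya', 'civ', 'uyiz']

`(?!…)`/`(?<!…)` only lets a position through if the neighbouring text does NOT match; no characters are consumed.
Walking the string: at [0:2] → 'ug'; at [5:8] → 'lya'; at [11:14] → 'civ'; at [17:21] → 'uyiz'.
No capturing groups, so `findall` returns the 4 full match strings.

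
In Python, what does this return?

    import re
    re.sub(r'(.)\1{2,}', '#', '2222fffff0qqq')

'##0#'

`\1` has to match the exact text group 1 already captured.
Matches: at [0:4] → '2222'; at [4:9] → 'fffff'; at [10:13] → 'qqq'.
Each match is replaced by '#'.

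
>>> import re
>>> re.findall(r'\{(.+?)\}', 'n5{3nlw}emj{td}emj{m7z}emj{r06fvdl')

['3nlw', 'td', 'm7z']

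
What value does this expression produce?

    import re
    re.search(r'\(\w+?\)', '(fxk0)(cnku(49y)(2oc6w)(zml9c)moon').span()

(0, 6)

The match spans [0:6] → '(fxk0)'.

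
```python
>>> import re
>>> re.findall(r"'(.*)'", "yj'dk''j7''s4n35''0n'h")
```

Matches: at [2:21] match "'dk''j7''s4n35''0n'", group 1 = "dk''j7''s4n35''0n".
`findall` collects group 1 from the one match (1 total).

["dk''j7''s4n35''0n"]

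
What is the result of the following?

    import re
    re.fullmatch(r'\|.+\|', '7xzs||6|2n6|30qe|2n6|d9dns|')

`re.fullmatch` is like wrapping the pattern in `^…$` (in single-line mode).
Here the pattern can't cover the whole string, so the call returns None.

None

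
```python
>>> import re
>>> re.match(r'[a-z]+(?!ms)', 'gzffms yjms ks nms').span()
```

(0, 6)

`(?!…)`/`(?<!…)` only lets a position through if the neighbouring text does NOT match; no characters are consumed.
`re.match` only tries the pattern at the start of the string.
The match spans [0:6] → 'gzffms'.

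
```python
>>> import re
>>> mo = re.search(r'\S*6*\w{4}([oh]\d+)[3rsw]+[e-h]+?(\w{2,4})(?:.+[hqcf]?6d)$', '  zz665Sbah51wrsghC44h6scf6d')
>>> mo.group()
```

'zz665Sbah51wrsghC44h6scf6d'

The pattern matches zero or more of a non-whitespace character, then zero or more of a literal '6', then exactly 4 of a word character; then one of [oh], then one or more of a digit (captured); then one or more of one of [3rsw], then one or more of a character in [e-h] (lazy); then 2 to 4 of a word character (captured); then one or more of any character, then optionally one of [hqcf], then the literal '6d' (non-capturing group); then anchored at the end.
The match spans [2:28] → 'zz665Sbah51wrsghC44h6scf6d'.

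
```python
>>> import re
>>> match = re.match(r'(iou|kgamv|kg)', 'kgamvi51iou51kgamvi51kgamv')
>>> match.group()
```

`re.match` only tries the pattern at the start of the string.
The match spans [0:5] → 'kgamv'.

'kgamv'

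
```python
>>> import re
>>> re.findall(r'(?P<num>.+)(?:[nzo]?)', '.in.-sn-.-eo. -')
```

This matches one or more of any character (captured as 'num'); then optionally one of [nzo] (non-capturing group).
Matches: at [0:15] match '.in.-sn-.-eo. -', group 1 = '.in.-sn-.-eo. -'.
With a single group, `findall` returns only what that group captured — 1 item.

['.in.-sn-.-eo. -']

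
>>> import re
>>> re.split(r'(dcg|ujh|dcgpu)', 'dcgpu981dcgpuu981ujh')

['', 'dcg', 'pu981', 'dcg', 'puu981', 'ujh', '']

The regex engine tests alternatives in the order written; an earlier branch that matches wins even if a later one would match more.
Matches to split on: at [0:3] → 'dcg'; at [8:11] → 'dcg'; at [17:20] → 'ujh'.
With a capturing group present, the delimiter's captured portion is kept in the result list.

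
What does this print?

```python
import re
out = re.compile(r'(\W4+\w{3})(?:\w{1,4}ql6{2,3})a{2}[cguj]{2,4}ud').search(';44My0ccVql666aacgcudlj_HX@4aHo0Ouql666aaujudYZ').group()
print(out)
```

;44My0ccVql666aacgcud

The pattern matches a non-word character, then one or more of the literal '4', then exactly 3 of a word character (captured); then 1 to 4 of a word character, then the literal 'ql', then 2 to 3 of the literal '6' (non-capturing group); then exactly 2 of the literal 'a', then 2 to 4 of one of [cguj], then the literal 'ud'.
`re.search` tries every starting position until one works.
The match spans [0:21] → ';44My0ccVql666aacgcud'.
Captured: group 1 = ';44My0'.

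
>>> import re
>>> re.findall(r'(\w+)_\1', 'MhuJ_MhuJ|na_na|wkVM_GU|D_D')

['MhuJ', 'na', 'D']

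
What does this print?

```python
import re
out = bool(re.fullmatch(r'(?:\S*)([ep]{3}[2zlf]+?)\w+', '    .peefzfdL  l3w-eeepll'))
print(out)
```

False

The pattern matches zero or more of a non-whitespace character (non-capturing group); then exactly 3 of one of [ep], then one or more of one of [2zlf] (lazy) (captured); then one or more of a word character.
For `fullmatch`, every character of the input must be accounted for by the pattern.
Here the pattern can't cover the whole string, so the call returns None, and `bool(None)` is False.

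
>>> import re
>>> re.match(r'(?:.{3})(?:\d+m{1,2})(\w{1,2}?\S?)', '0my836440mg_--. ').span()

The pattern matches exactly 3 of any character (non-capturing group); then one or more of a digit, then 1 to 2 of the literal 'm' (non-capturing group); then 1 to 2 of a word character (lazy), then optionally a non-whitespace character (captured).
`match` is anchored at position 0; if the pattern doesn't fit there, it returns None.
The match spans [0:12] → '0my836440mg_'.
Captured: group 1 = 'g_'.

(0, 12)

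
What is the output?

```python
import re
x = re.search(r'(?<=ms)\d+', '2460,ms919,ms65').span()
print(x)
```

(7, 10)

The lookaround is zero-width — it requires the adjacent text to match without consuming it, so the asserted text isn't part of the match.
`search` walks the string left to right and returns the first match it finds.
The match spans [7:10] → '919'.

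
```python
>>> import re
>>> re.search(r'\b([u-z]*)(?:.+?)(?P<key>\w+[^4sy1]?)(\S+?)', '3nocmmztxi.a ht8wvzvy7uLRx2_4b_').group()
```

The pattern matches a word boundary (`\b`, zero-width); then zero or more of a character in [u-z] (captured); then one or more of any character (lazy) (non-capturing group); then one or more of a word character, then optionally any character except [4sy1] (captured as 'key'); then one or more of a non-whitespace character (lazy) (captured).
The match spans [0:12] → '3nocmmztxi.a'.

'3nocmmztxi.a'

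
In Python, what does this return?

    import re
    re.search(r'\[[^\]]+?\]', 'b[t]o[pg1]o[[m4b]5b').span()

Unlike `match`, `search` isn't anchored — it looks for the pattern anywhere in the string.
The match spans [1:4] → '[t]'.

(1, 4)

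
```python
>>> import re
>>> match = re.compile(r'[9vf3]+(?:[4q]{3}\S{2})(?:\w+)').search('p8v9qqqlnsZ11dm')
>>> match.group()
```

This matches one or more of one of [9vf3]; then exactly 3 of one of [4q], then exactly 2 of a non-whitespace character (non-capturing group); then one or more of a word character (non-capturing group).
`re.search` scans for the first position where the pattern succeeds.
The match spans [2:15] → 'v9qqqlnsZ11dm'.

'v9qqqlnsZ11dm'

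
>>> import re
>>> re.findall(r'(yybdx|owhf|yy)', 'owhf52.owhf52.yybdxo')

['owhf', 'owhf', 'yybdx']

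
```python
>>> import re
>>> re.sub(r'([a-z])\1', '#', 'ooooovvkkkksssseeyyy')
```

`\1` has to match the exact text group 1 already captured.
Matches: at [0:2] → 'oo'; at [2:4] → 'oo'; at [5:7] → 'vv'; at [7:9] → 'kk'; at [9:11] → 'kk'; ….
Each match is replaced by '#'.

'##o#######y'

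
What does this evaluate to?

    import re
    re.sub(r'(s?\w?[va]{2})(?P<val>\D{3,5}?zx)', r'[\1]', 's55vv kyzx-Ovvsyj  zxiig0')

This matches optionally the literal 's', then optionally a word character, then exactly 2 of one of [va] (captured); then 3 to 5 of a non-digit (lazy), then the literal 'zx' (captured as 'val').
The replacement refers to a captured group, so each match is rewritten using its own captured text.

's5[5vv]-[Ovv]iig0'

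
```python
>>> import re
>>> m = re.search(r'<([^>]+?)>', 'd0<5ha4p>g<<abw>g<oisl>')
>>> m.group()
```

`re.search` tries every starting position until one works.
The match spans [2:9] → '<5ha4p>'.
Captured: group 1 = '5ha4p'.

'<5ha4p>'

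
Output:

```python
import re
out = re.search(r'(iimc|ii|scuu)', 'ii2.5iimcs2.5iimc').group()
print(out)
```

`search` walks the string left to right and returns the first match it finds.
The match spans [0:2] → 'ii'.
Captured: group 1 = 'ii'.

ii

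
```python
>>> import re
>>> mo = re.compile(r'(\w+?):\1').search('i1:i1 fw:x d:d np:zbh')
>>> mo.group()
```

'i1:i1'

`\1` has to match the exact text group 1 already captured.
The match spans [0:5] → 'i1:i1'.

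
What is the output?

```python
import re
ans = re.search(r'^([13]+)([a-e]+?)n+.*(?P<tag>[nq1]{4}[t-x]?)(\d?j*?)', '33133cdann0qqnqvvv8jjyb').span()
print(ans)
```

This matches anchored at the start of the string; then one or more of one of [13] (captured); then one or more of a character in [a-e] (lazy) (captured); then one or more of a literal 'n', then zero or more of any character; then exactly 4 of one of [nq1], then optionally a character in [t-x] (captured as 'tag'); then optionally a digit, then zero or more of the literal 'j' (lazy) (captured).
Unlike `match`, `search` isn't anchored — it looks for the pattern anywhere in the string.
The match spans [0:16] → '33133cdann0qqnqv'.
Captured: group 1 = '33133', group 2 = 'cda', group 3 = 'qqnqv', group 4 = ''.

(0, 16)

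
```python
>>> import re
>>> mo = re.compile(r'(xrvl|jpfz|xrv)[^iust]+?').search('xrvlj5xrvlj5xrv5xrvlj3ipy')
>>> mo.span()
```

Branches in `(...|...)` are attempted left-to-right; the first branch that allows the whole pattern to succeed is taken.
The match spans [0:5] → 'xrvlj'.

(0, 5)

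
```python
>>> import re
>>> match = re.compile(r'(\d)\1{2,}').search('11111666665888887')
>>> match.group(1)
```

`\1` is not a pattern — it's the concrete string captured by group 1, re-applied verbatim.
`search` walks the string left to right and returns the first match it finds.
The match spans [0:5] → '11111'.
Captured: group 1 = '1'.

'1'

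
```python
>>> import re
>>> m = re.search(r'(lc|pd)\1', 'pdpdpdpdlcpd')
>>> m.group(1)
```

'pd'

`\1` has to match the exact text group 1 already captured.
`re.search` tries every starting position until one works.
The match spans [0:4] → 'pdpd'.
Captured: group 1 = 'pd'.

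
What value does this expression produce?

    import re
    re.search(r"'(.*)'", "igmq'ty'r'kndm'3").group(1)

"ty'r'kndm"

`re.search` scans for the first position where the pattern succeeds.
The match spans [4:15] → "'ty'r'kndm'".
Captured: group 1 = "ty'r'kndm".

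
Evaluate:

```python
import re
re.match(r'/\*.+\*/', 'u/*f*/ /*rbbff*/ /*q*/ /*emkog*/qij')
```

`re.match` only tries the pattern at the start of the string.
Here the string doesn't start with a match, so the call returns None.

None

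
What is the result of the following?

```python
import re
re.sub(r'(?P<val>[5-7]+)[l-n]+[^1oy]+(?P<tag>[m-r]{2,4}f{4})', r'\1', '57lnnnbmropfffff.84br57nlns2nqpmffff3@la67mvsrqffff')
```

Pattern: one or more of a character in [5-7] (captured as 'val'); then one or more of a character in [l-n]; then one or more of any character except [1oy]; then 2 to 4 of a character in [m-r], then exactly 4 of a literal 'f' (captured as 'tag').
Matches: at [0:15] → '57lnnnbmropffff'; at [21:51] → '57nlns2nqpmffff3@la67mvsrqffff'.
Each match is replaced using the text its own group 1 captured.

'57f.84br57'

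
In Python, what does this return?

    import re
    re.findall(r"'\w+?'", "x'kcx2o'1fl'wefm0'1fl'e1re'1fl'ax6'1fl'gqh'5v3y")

["'kcx2o'", "'wefm0'", "'e1re'", "'ax6'", "'gqh'"]

`findall` yields the raw match text (5 of them) because the pattern has no groups.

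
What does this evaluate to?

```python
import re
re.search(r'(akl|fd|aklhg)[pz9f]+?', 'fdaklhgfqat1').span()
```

`search` walks the string left to right and returns the first match it finds.
The match spans [2:8] → 'aklhgf'.
Captured: group 1 = 'aklhg'.

(2, 8)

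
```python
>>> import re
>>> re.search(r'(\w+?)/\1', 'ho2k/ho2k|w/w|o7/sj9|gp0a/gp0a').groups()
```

The backreference `\1` re-matches whatever the first group consumed, character for character.
`search` walks the string left to right and returns the first match it finds.
The match spans [0:9] → 'ho2k/ho2k'.
Captured: group 1 = 'ho2k'.

('ho2k',)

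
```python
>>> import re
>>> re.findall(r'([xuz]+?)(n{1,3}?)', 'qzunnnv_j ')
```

[('zu', 'n')]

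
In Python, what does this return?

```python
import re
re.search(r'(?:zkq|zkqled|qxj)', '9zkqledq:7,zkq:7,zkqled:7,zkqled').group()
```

'zkq'

`|` is ordered: at each position the engine commits to the first alternative that works.
The match spans [1:4] → 'zkq'.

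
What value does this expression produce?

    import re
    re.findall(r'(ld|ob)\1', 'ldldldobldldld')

After group 1 captures some text, `\1` only succeeds where that same text appears again.
Because there's exactly one group, `findall` drops the full match and keeps group 1 from each hit.

['ld', 'ld']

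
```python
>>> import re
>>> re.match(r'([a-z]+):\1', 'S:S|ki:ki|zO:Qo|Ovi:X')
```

`re.match` won't scan ahead — the pattern has to work from the very first character.
Here the pattern fails at index 0, so the call returns None.

None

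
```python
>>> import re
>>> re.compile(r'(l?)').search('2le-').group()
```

The pattern matches optionally a literal 'l' (captured).
`search` walks the string left to right and returns the first match it finds.
The match spans [0:0] → ''.
Captured: group 1 = ''.

''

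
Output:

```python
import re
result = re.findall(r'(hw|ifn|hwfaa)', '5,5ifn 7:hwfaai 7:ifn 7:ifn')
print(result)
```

['ifn', 'hw', 'ifn', 'ifn']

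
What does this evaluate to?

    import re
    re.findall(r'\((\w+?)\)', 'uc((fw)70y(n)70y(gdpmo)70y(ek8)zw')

['fw', 'n', 'gdpmo', 'ek8']

Matches: at [3:7] match '(fw)', group 1 = 'fw'; at [10:13] match '(n)', group 1 = 'n'; at [16:23] match '(gdpmo)', group 1 = 'gdpmo'; at [26:31] match '(ek8)', group 1 = 'ek8'.
`findall` collects group 1 from each match (4 total).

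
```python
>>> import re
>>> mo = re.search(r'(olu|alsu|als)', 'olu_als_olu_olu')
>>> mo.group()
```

'olu'

The match spans [0:3] → 'olu'.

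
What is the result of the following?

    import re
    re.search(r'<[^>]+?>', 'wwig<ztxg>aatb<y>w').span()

(4, 10)

`re.search` tries every starting position until one works.
The match spans [4:10] → '<ztxg>'.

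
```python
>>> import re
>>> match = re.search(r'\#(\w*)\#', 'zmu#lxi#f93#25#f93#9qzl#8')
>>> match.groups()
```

('lxi',)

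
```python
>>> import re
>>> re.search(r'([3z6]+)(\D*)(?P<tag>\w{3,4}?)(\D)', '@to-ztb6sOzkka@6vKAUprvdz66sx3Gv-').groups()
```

('z', 'tb', '6sO', 'z')

The pattern matches one or more of one of [3z6] (captured); then zero or more of a non-digit (captured); then 3 to 4 of a word character (lazy) (captured as 'tag'); then a non-digit (captured).
Unlike `match`, `search` isn't anchored — it looks for the pattern anywhere in the string.
The match spans [4:11] → 'ztb6sOz'.
Captured: group 1 = 'z', group 2 = 'tb', group 3 = '6sO', group 4 = 'z'.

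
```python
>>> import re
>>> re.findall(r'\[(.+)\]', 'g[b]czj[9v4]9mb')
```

Walking the string: at [1:12] match '[b]czj[9v4]', group 1 = 'b]czj[9v4'.
With a single group, `findall` returns only what that group captured — 1 item.

['b]czj[9v4']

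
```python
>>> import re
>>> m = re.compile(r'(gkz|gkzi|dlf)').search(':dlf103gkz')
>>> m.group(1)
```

`search` walks the string left to right and returns the first match it finds.
The match spans [1:4] → 'dlf'.
Captured: group 1 = 'dlf'.

'dlf'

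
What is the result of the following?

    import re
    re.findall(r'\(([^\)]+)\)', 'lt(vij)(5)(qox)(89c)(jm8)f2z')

`findall` collects group 1 from each match (5 total).

['vij', '5', 'qox', '89c', 'jm8']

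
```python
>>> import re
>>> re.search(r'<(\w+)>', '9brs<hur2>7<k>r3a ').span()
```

(4, 10)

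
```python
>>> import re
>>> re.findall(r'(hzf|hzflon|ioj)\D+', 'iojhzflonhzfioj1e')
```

['ioj']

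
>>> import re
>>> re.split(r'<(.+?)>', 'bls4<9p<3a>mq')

`re.split` interleaves the captured-group text with the surrounding fragments.

['bls4', '9p<3a', 'mq']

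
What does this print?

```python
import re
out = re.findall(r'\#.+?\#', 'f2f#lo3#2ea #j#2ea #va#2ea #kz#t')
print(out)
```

Scanning left to right: at [3:8] → '#lo3#'; at [12:15] → '#j#'; at [19:23] → '#va#'; at [27:31] → '#kz#'.
`findall` yields the raw match text (4 of them) because the pattern has no groups.

['#lo3#', '#j#', '#va#', '#kz#']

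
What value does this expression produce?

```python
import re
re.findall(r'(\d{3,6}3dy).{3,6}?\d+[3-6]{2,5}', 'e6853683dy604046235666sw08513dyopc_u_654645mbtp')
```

['6853683dy', '08513dy']

The pattern matches 3 to 6 of a digit, then the literal '3dy' (captured); then 3 to 6 of any character (lazy), then one or more of a digit, then 2 to 5 of a character in [3-6].
Walking the string: at [1:22] match '6853683dy604046235666', group 1 = '6853683dy'; at [24:43] match '08513dyopc_u_654645', group 1 = '08513dy'.
One capturing group, so `findall` returns just the captured substring from each match — 2 in all.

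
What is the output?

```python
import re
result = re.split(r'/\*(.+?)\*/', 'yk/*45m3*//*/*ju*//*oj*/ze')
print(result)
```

['yk', '45m3', '', '/*ju', '', 'oj', 'ze']

Because the quantifier is non-greedy, it stops expanding at the earliest point where the rest of the pattern can succeed.
Matches to split on: at [2:10] → '/*45m3*/'; at [10:18] → '/*/*ju*/'; at [18:24] → '/*oj*/'.
With a capturing group present, the delimiter's captured portion is kept in the result list.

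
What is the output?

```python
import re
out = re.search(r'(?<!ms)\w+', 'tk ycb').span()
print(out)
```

`(?!…)`/`(?<!…)` only lets a position through if the neighbouring text does NOT match; no characters are consumed.
Unlike `match`, `search` isn't anchored — it looks for the pattern anywhere in the string.
The match spans [0:2] → 'tk'.

(0, 2)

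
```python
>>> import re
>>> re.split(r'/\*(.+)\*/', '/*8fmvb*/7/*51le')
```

['', '8fmvb', '7/*51le']

With a capturing group present, the delimiter's captured portion is kept in the result list.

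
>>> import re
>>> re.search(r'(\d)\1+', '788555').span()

`\1` is not a pattern — it's the concrete string captured by group 1, re-applied verbatim.
The match spans [1:3] → '88'.

(1, 3)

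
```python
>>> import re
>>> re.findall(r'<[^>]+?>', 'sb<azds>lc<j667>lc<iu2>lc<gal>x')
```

Walking the string: at [2:8] → '<azds>'; at [10:16] → '<j667>'; at [18:23] → '<iu2>'; at [25:30] → '<gal>'.
No capturing groups, so `findall` returns the 4 full match strings.

['<azds>', '<j667>', '<iu2>', '<gal>']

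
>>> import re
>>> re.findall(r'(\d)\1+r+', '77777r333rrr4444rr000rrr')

['7', '3', '4', '0']

`\1` has to match the exact text group 1 already captured.
Matches: at [0:6] match '77777r', group 1 = '7'; at [6:12] match '333rrr', group 1 = '3'; at [12:18] match '4444rr', group 1 = '4'; at [18:24] match '000rrr', group 1 = '0'.
`findall` collects group 1 from each match (4 total).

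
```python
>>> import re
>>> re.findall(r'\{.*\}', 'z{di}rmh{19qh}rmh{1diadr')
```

['{di}rmh{19qh}']

Matches: at [1:14] → '{di}rmh{19qh}'.
With no groups in the pattern, `findall` gives back each whole match — 1 here.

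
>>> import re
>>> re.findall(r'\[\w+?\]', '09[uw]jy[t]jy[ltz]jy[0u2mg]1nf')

Walking the string: at [2:6] → '[uw]'; at [8:11] → '[t]'; at [13:18] → '[ltz]'; at [20:27] → '[0u2mg]'.
With no groups in the pattern, `findall` gives back each whole match — 4 here.

['[uw]', '[t]', '[ltz]', '[0u2mg]']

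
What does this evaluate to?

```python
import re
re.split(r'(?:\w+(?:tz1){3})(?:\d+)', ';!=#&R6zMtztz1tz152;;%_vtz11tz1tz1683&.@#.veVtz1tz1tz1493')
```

[';!=#&R6zMtztz1tz152;;%_vtz11tz1tz1683&.@#.', '']

The pattern matches one or more of a word character, then the literal 'tz1' repeated 3 times (non-capturing group); then one or more of a digit (non-capturing group).
`split` removes every match and returns the 2 fragments in between.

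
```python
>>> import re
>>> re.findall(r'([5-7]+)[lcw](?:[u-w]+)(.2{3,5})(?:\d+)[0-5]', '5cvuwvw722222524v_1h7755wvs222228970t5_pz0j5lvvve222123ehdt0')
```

[('5', '722222'), ('7755', 's22222'), ('5', 'e222')]

This matches one or more of a character in [5-7] (captured); then one of [lcw]; then one or more of a character in [u-w] (non-capturing group); then any character, then 3 to 5 of a literal '2' (captured); then one or more of a digit (non-capturing group); then a character in [0-5].
Scanning left to right: at [0:16] match '5cvuwvw722222524', groups = ('5', '722222'); at [20:36] match '7755wvs222228970', groups = ('7755', 's22222'); at [43:55] match '5lvvve222123', groups = ('5', 'e222').
2 groups means each result is a tuple of 2 captured strings — 3 here.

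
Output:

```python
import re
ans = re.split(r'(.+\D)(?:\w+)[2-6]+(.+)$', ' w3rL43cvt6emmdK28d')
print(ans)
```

The pattern matches one or more of any character, then a non-digit (captured); then one or more of a word character (non-capturing group); then one or more of a character in [2-6]; then one or more of any character (captured); then anchored at the end.
Matches to split on: at [0:19] → ' w3rL43cvt6emmdK28d'.
`re.split` interleaves the captured-group text with the surrounding fragments.

['', ' w3rL43cvt6emmd', '8d', '']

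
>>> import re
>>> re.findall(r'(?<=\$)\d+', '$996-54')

['996']

The `(?=…)`/`(?<=…)` assertion just peeks at neighbouring text; it doesn't advance the match position.
With no groups in the pattern, `findall` gives back each whole match — 1 here.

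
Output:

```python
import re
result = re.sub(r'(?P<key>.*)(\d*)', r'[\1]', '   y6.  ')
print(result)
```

The pattern matches zero or more of any character (captured as 'key'); then zero or more of a digit (captured).
`\1` in the replacement pulls in group 1's text for each match.

[   y6.  ][]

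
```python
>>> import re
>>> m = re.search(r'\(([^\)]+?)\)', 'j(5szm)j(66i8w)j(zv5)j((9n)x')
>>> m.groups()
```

`re.search` tries every starting position until one works.
The match spans [1:7] → '(5szm)'.
Captured: group 1 = '5szm'.

('5szm',)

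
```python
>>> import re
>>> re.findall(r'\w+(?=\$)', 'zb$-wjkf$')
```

Lookahead/lookbehind check context without consuming it, so the matched span excludes the asserted characters.
Matches: at [0:2] → 'zb'; at [4:8] → 'wjkf'.
No capturing groups, so `findall` returns the 2 full match strings.

['zb', 'wjkf']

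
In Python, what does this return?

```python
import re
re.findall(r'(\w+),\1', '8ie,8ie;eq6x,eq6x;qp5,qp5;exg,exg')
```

A backreference is literal: `\1` must see the identical characters the first group matched.
`findall` collects group 1 from each match (4 total).

['8ie', 'eq6x', 'qp5', 'exg']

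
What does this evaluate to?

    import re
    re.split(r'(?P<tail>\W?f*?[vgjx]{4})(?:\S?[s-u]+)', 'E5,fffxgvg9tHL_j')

The pattern matches optionally a non-word character, then zero or more of the literal 'f' (lazy), then exactly 4 of one of [vgjx] (captured as 'tail'); then optionally a non-whitespace character, then one or more of a character in [s-u] (non-capturing group).
Matches to split on: at [2:12] → ',fffxgvg9t'.
With a capturing group present, the delimiter's captured portion is kept in the result list.

['E5', ',fffxgvg', 'HL_j']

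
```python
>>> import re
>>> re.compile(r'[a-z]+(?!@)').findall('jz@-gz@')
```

Because the assertion is negative and zero-width, positions next to the forbidden text are skipped.
Matches: at [0:1] → 'j'; at [4:5] → 'g'.
`findall` yields the raw match text (2 of them) because the pattern has no groups.

['j', 'g']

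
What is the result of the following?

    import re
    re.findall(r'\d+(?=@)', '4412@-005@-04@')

['4412', '005', '04']

Because the assertion is zero-width, the text it checks is not consumed and won't appear in the result.
Walking the string: at [0:4] → '4412'; at [6:9] → '005'; at [11:13] → '04'.
With no groups in the pattern, `findall` gives back each whole match — 3 here.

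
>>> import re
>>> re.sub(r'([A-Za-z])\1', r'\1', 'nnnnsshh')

A backreference is literal: `\1` must see the identical characters the first group matched.
Matches: at [0:2] → 'nn'; at [2:4] → 'nn'; at [4:6] → 'ss'; at [6:8] → 'hh'.
The replacement refers to a captured group, so each match is rewritten using its own captured text.

'nnsh'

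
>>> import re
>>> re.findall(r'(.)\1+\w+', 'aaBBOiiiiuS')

After group 1 captures some text, `\1` only succeeds where that same text appears again.
`findall` collects group 1 from the one match (1 total).

['a']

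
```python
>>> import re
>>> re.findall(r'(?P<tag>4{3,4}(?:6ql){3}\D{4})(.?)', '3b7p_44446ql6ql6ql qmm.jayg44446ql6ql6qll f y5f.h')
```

[('44446ql6ql6ql qmm', '.'), ('44446ql6ql6qll f ', 'y')]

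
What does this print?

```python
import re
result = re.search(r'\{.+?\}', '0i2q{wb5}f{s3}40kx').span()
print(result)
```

The `?` after the quantifier makes it lazy — it takes as little as possible before letting the rest of the pattern try.
`re.search` scans for the first position where the pattern succeeds.
The match spans [4:9] → '{wb5}'.

(4, 9)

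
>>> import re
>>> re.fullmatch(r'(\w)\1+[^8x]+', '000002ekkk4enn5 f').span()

(0, 17)

`re.fullmatch` is like wrapping the pattern in `^…$` (in single-line mode).
The match spans [0:17] → '000002ekkk4enn5 f'.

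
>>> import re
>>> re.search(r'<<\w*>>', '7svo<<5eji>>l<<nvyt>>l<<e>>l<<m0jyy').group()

`search` walks the string left to right and returns the first match it finds.
The match spans [4:12] → '<<5eji>>'.

'<<5eji>>'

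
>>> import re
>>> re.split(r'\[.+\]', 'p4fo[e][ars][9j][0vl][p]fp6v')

Matches to split on: at [4:24] → '[e][ars][9j][0vl][p]'.
Splitting on the pattern gives 2 pieces.

['p4fo', 'fp6v']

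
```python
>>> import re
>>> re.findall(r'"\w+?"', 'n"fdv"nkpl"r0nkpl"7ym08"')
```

['"fdv"', '"r0nkpl"']

`findall` yields the raw match text (2 of them) because the pattern has no groups.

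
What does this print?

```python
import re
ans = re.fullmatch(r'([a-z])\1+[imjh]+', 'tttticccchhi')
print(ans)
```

None

The backreference `\1` re-matches whatever the first group consumed, character for character.
`re.fullmatch` is like wrapping the pattern in `^…$` (in single-line mode).
Here the string isn't matched end-to-end, so the call returns None.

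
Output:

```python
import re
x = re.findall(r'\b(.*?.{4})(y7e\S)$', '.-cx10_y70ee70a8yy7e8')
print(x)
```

[('cx10_y70ee70a8y', 'y7e8')]

The pattern matches a word boundary (`\b`, zero-width); then zero or more of any character (lazy), then exactly 4 of any character (captured); then the literal 'y7e', then a non-whitespace character (captured); then anchored at the end.
Matches: at [2:21] match 'cx10_y70ee70a8yy7e8', groups = ('cx10_y70ee70a8y', 'y7e8').
With 2 capturing groups, `findall` returns a 2-tuple per match.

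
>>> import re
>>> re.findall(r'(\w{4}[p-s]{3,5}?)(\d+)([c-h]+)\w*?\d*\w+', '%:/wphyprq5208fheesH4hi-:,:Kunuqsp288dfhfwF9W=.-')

The pattern matches exactly 4 of a word character, then 3 to 5 of a character in [p-s] (lazy) (captured); then one or more of a digit (captured); then one or more of a character in [c-h] (captured); then zero or more of a word character (lazy), then zero or more of a digit, then one or more of a word character.
Walking the string: at [3:23] match 'wphyprq5208fheesH4hi', groups = ('wphyprq', '5208', 'fhee'); at [27:45] match 'Kunuqsp288dfhfwF9W', groups = ('Kunuqsp', '288', 'dfhf').
3 groups means each result is a tuple of 3 captured strings — 2 here.

[('wphyprq', '5208', 'fhee'), ('Kunuqsp', '288', 'dfhf')]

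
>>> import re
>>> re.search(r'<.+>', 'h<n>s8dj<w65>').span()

`search` walks the string left to right and returns the first match it finds.
The match spans [1:13] → '<n>s8dj<w65>'.

(1, 13)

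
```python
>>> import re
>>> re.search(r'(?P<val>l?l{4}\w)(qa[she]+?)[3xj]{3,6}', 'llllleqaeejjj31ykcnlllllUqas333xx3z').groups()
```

('llllle', 'qaee')

The match spans [0:14] → 'llllleqaeejjj3'.
Captured: group 1 = 'llllle', group 2 = 'qaee'.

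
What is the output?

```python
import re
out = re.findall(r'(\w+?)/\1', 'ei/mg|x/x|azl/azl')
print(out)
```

After group 1 captures some text, `\1` only succeeds where that same text appears again.
Scanning left to right: at [6:9] match 'x/x', group 1 = 'x'; at [10:17] match 'azl/azl', group 1 = 'azl'.
`findall` collects group 1 from each match (2 total).

['x', 'azl']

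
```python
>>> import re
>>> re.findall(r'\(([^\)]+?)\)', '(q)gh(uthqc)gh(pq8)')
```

Matches: at [0:3] match '(q)', group 1 = 'q'; at [5:12] match '(uthqc)', group 1 = 'uthqc'; at [14:19] match '(pq8)', group 1 = 'pq8'.
One capturing group, so `findall` returns just the captured substring from each match — 3 in all.

['q', 'uthqc', 'pq8']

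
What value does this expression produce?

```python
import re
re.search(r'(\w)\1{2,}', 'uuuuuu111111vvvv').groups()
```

After group 1 captures some text, `\1` only succeeds where that same text appears again.
`re.search` scans for the first position where the pattern succeeds.
The match spans [0:6] → 'uuuuuu'.
Captured: group 1 = 'u'.

('u',)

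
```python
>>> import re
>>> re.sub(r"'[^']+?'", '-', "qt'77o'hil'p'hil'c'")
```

Matches: at [2:7] → "'77o'"; at [10:13] → "'p'"; at [16:19] → "'c'".
Every occurrence is swapped for '-'.

'qt-hil-hil-'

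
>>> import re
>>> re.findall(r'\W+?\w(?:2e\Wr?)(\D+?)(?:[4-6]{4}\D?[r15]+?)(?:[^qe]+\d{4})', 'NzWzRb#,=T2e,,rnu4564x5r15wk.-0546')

The pattern matches one or more of a non-word character (lazy), then a word character; then the literal '2e', then a non-word character, then optionally the literal 'r' (non-capturing group); then one or more of a non-digit (lazy) (captured); then exactly 4 of a character in [4-6], then optionally a non-digit, then one or more of one of [r15] (lazy) (non-capturing group); then one or more of any character except [qe], then exactly 4 of a digit (non-capturing group).
Walking the string: at [6:34] match '#,=T2e,,rnu4564x5r15wk.-0546', group 1 = ',rnu'.
`findall` collects group 1 from the one match (1 total).

[',rnu']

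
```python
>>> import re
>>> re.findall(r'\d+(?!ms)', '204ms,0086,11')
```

A negative assertion filters positions out without eating any characters.
Matches: at [0:2] → '20'; at [6:10] → '0086'; at [11:13] → '11'.
With no groups in the pattern, `findall` gives back each whole match — 3 here.

['20', '0086', '11']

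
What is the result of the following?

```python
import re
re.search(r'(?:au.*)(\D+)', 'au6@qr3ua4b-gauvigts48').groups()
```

('s',)

This matches the literal 'au', then zero or more of any character (non-capturing group); then one or more of a non-digit (captured).
`re.search` tries every starting position until one works.
The match spans [0:20] → 'au6@qr3ua4b-gauvigts'.
Captured: group 1 = 's'.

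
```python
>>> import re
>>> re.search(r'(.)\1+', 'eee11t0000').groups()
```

('e',)

The match spans [0:3] → 'eee'.
Captured: group 1 = 'e'.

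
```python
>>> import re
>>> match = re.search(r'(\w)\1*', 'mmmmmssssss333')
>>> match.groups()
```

`\1` has to match the exact text group 1 already captured.
`search` walks the string left to right and returns the first match it finds.
The match spans [0:5] → 'mmmmm'.
Captured: group 1 = 'm'.

('m',)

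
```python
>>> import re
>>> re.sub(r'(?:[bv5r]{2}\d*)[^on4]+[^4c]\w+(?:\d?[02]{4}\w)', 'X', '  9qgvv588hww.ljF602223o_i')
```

'  9qgXo_i'

The pattern matches exactly 2 of one of [bv5r], then zero or more of a digit (non-capturing group); then one or more of any character except [on4], then any character except [4c], then one or more of a word character; then optionally a digit, then exactly 4 of one of [02], then a word character (non-capturing group).
Matches: at [5:23] → 'vv588hww.ljF602223'.
Each match is replaced by 'X'.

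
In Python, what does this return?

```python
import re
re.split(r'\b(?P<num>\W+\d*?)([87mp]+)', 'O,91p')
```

['O', ',91', 'p', '']

The pattern matches a word boundary (`\b`, zero-width); then one or more of a non-word character, then zero or more of a digit (lazy) (captured as 'num'); then one or more of one of [87mp] (captured).
Matches to split on: at [1:5] → ',91p'.
Because the pattern has a capturing group, `split` also inserts each captured text between the pieces.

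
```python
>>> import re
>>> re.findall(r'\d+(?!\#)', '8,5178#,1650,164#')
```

`(?!…)`/`(?<!…)` only lets a position through if the neighbouring text does NOT match; no characters are consumed.
Walking the string: at [0:1] → '8'; at [2:5] → '517'; at [8:12] → '1650'; at [13:15] → '16'.
Since nothing is captured, `findall` lists the 4 matched substrings directly.

['8', '517', '1650', '16']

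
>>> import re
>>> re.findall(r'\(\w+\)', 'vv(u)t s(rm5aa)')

['(u)', '(rm5aa)']

Walking the string: at [2:5] → '(u)'; at [8:15] → '(rm5aa)'.
Since nothing is captured, `findall` lists the 2 matched substrings directly.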